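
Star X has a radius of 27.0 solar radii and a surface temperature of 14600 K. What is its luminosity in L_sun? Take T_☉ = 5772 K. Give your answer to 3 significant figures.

L/L_☉ = (R/R_☉)² (T/T_☉)⁴ = (27.0)² × (14600/5772)⁴
       = 729.0 × (2.529)⁴ = 729.0 × 40.94 = 2.984×10^4.

2.98×10^4 L_sun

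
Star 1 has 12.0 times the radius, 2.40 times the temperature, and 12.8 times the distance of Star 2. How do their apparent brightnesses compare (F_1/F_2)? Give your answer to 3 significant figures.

L_1/L_2 = (R_1/R_2)²(T_1/T_2)⁴ = (12.0)² × (2.40)⁴ = 4778.
F_1/F_2 = (L_1/L_2)/(d_1/d_2)² = 4778 / (12.8)² = 29.16.

29.2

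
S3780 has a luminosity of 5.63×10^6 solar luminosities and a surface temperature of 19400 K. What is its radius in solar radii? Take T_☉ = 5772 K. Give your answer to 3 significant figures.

210 solar radii

R/R_☉ = √(L/L_☉) / (T/T_☉)² = √(5.63×10^6) / (3.361)²
       = 2373 / 11.30 = 210.0.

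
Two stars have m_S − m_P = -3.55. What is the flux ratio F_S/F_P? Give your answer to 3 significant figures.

F_S/F_P = 10^(−(m_S − m_P)/2.5) = 10^(3.55/2.5) = 10^1.420 = 26.30.

26.3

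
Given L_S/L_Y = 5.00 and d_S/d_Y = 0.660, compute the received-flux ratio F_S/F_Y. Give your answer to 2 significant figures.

11

F = L/(4πd²), so F_S/F_Y = (L_S/L_Y) / (d_S/d_Y)²
= 5.00 / (0.660)² = 5.00 / 0.4356 = 11.48.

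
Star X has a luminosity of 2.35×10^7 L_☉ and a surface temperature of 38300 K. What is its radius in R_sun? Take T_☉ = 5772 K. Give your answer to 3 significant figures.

110 R_sun

R/R_☉ = √(L/L_☉) / (T/T_☉)² = √(2.35×10^7) / (6.635)²
       = 4848 / 44.03 = 110.1.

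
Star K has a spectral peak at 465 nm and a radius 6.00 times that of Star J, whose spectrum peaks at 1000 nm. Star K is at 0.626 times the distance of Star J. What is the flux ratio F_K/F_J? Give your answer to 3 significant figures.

1.96×10^3

Wien's law: T_K/T_J = λ_J/λ_K = 1000/465 = 2.151.
L_K/L_J = (R_K/R_J)²(T_K/T_J)⁴ = (6.00)²(2.151)⁴ = 770.0.
F_K/F_J = (L_K/L_J)/(d_K/d_J)² = 770.0/(0.626)² = 1965.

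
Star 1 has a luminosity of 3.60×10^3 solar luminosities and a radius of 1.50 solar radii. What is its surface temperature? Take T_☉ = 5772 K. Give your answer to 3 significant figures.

T/T_☉ = (L/L_☉)^(1/4) / (R/R_☉)^(1/2)
T = 5772 × (3.60×10^3)^(1/4) / √(1.50) = 5772 × 7.746 / 1.225 = 3.651×10^4 K.

3.65×10^4 K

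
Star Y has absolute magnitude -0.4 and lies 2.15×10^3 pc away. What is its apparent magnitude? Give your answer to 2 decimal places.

m = M + 5 log₁₀(d/10 pc) = -0.4 + 5 log₁₀(2.15×10^3/10)
  = -0.4 + 5 × 2.332 = -0.4 + 11.66 = 11.26.

11.26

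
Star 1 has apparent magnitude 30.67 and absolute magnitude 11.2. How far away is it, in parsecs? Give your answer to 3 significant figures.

7.83×10^4 pc

m − M = 5 log₁₀(d/10 pc)
30.67 − (11.2) = 19.47 = 5 log₁₀(d/10)
d = 10 × 10^(19.47/5) = 10 × 10^3.894 = 7.834×10^4 pc.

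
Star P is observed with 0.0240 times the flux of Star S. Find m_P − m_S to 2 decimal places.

4.05

m_P − m_S = −2.5 log₁₀(F_P/F_S) = −2.5 log₁₀(0.0240) = −2.5 × (-1.620) = 4.049.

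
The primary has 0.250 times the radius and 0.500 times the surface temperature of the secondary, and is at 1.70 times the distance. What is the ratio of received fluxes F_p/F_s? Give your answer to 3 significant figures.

0.00135

L_p/L_s = (R_p/R_s)²(T_p/T_s)⁴ = (0.250)² × (0.500)⁴ = 0.003906.
F_p/F_s = (L_p/L_s)/(d_p/d_s)² = 0.003906 / (1.70)² = 0.001352.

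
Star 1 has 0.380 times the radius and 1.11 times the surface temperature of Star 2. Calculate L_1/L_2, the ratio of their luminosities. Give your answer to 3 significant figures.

0.219

From the Stefan–Boltzmann law, L ∝ R²T⁴, so
L_1/L_2 = (R_1/R_2)² (T_1/T_2)⁴ = (0.380)² × (1.11)⁴ = 0.1444 × 1.518 = 0.2192.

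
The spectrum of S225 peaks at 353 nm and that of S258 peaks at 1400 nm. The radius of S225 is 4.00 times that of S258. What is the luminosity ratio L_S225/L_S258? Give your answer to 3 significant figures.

Wien's law gives T ∝ 1/λ_max, so T_S225/T_S258 = λ_S258/λ_S225 = 1400/353 = 3.966.
Then L ∝ R²T⁴ gives L_S225/L_S258 = (4.00)² × (3.966)⁴ = 16.00 × 247.4 = 3959.

3.96×10^3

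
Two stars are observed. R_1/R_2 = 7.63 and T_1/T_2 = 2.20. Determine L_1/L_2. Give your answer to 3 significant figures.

From the Stefan–Boltzmann law, L ∝ R²T⁴, so
L_1/L_2 = (R_1/R_2)² (T_1/T_2)⁴ = (7.63)² × (2.20)⁴ = 58.22 × 23.43 = 1364.

1.36×10^3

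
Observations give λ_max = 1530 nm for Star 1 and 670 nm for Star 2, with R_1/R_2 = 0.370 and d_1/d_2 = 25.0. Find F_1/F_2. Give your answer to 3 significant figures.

8.05×10^-6

Wien's law: T_1/T_2 = λ_2/λ_1 = 670/1530 = 0.4379.
L_1/L_2 = (R_1/R_2)²(T_1/T_2)⁴ = (0.370)²(0.4379)⁴ = 0.005034.
F_1/F_2 = (L_1/L_2)/(d_1/d_2)² = 0.005034/(25.0)² = 8.055×10^-6.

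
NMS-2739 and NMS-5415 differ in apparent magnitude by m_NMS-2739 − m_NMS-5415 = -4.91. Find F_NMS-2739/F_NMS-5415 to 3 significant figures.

F_NMS-2739/F_NMS-5415 = 10^(−(m_NMS-2739 − m_NMS-5415)/2.5) = 10^(4.91/2.5) = 10^1.964 = 92.04.

92.0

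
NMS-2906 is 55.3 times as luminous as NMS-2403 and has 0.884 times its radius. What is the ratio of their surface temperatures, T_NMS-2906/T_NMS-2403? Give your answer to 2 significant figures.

L ∝ R²T⁴ gives T ∝ (L/R²)^(1/4), so
T_NMS-2906/T_NMS-2403 = (55.3 / 0.884²)^(1/4) = (70.77)^(1/4) = 2.900.

2.9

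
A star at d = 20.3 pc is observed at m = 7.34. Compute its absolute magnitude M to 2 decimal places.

5.80

M = m − 5 log₁₀(d/10 pc) = 7.34 − 5 log₁₀(20.3/10)
  = 7.34 − 5 × 0.307 = 7.34 − 1.54 = 5.80.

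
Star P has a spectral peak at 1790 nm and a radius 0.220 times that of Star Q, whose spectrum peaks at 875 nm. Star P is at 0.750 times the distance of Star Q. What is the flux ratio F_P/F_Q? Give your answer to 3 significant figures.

Wien's law: T_P/T_Q = λ_Q/λ_P = 875/1790 = 0.4888.
L_P/L_Q = (R_P/R_Q)²(T_P/T_Q)⁴ = (0.220)²(0.4888)⁴ = 0.002764.
F_P/F_Q = (L_P/L_Q)/(d_P/d_Q)² = 0.002764/(0.750)² = 0.004913.

0.00491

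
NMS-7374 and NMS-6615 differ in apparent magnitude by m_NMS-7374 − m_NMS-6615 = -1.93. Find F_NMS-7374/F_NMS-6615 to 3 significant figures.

5.92

F_NMS-7374/F_NMS-6615 = 10^(−(m_NMS-7374 − m_NMS-6615)/2.5) = 10^(1.93/2.5) = 10^0.772 = 5.916.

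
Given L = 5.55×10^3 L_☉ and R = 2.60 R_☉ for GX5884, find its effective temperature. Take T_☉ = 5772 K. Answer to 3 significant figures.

T/T_☉ = (L/L_☉)^(1/4) / (R/R_☉)^(1/2)
T = 5772 × (5.55×10^3)^(1/4) / √(2.60) = 5772 × 8.631 / 1.612 = 3.090×10^4 K.

3.09×10^4 K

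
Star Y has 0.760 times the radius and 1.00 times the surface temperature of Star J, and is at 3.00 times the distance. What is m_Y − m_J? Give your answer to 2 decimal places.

L_Y/L_J = (0.760)²(1.00)⁴ = 0.5776.
F_Y/F_J = (L_Y/L_J)/(d_Y/d_J)² = 0.5776/9.000 = 0.06418.
m_Y − m_J = −2.5 log₁₀(0.06418) = 2.98.

2.98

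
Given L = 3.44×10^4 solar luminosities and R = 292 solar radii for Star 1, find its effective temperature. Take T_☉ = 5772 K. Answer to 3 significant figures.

T/T_☉ = (L/L_☉)^(1/4) / (R/R_☉)^(1/2)
T = 5772 × (3.44×10^4)^(1/4) / √(292) = 5772 × 13.62 / 17.09 = 4600 K.

4.60×10^3 K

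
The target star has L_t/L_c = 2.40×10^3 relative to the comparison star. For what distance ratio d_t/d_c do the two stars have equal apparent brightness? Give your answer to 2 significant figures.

49

Equal flux requires L_t/d_t² = L_c/d_c², so d_t/d_c = √(L_t/L_c)
= √(2.40×10^3) = 48.99.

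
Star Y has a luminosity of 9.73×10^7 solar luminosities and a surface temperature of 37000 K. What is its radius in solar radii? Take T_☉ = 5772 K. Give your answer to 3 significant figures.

R/R_☉ = √(L/L_☉) / (T/T_☉)² = √(9.73×10^7) / (6.410)²
       = 9864 / 41.09 = 240.1.

240 solar radii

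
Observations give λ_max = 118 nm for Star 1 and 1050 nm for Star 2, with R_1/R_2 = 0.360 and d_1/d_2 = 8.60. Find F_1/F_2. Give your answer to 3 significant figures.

11.0

Wien's law: T_1/T_2 = λ_2/λ_1 = 1050/118 = 8.898.
L_1/L_2 = (R_1/R_2)²(T_1/T_2)⁴ = (0.360)²(8.898)⁴ = 812.5.
F_1/F_2 = (L_1/L_2)/(d_1/d_2)² = 812.5/(8.60)² = 10.99.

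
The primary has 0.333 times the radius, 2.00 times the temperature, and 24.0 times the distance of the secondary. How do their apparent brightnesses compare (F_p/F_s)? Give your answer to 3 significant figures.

L_p/L_s = (R_p/R_s)²(T_p/T_s)⁴ = (0.333)² × (2.00)⁴ = 1.774.
F_p/F_s = (L_p/L_s)/(d_p/d_s)² = 1.774 / (24.0)² = 0.003080.

0.00308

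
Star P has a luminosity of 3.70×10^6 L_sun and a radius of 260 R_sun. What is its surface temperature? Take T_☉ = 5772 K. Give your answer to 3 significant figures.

1.57×10^4 K

T/T_☉ = (L/L_☉)^(1/4) / (R/R_☉)^(1/2)
T = 5772 × (3.70×10^6)^(1/4) / √(260) = 5772 × 43.86 / 16.12 = 1.570×10^4 K.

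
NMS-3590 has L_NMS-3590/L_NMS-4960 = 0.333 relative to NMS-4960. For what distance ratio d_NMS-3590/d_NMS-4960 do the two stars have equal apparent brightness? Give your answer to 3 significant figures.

0.577

Equal flux requires L_NMS-3590/d_NMS-3590² = L_NMS-4960/d_NMS-4960², so d_NMS-3590/d_NMS-4960 = √(L_NMS-3590/L_NMS-4960)
= √(0.333) = 0.5771.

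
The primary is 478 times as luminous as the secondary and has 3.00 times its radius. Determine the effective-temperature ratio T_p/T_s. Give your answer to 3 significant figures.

L ∝ R²T⁴ gives T ∝ (L/R²)^(1/4), so
T_p/T_s = (478 / 3.00²)^(1/4) = (53.11)^(1/4) = 2.700.

2.70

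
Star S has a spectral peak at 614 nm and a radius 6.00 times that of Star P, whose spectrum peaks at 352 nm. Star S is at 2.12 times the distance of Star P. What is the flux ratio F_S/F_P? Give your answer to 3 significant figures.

0.865

Wien's law: T_S/T_P = λ_P/λ_S = 352/614 = 0.5733.
L_S/L_P = (R_S/R_P)²(T_S/T_P)⁴ = (6.00)²(0.5733)⁴ = 3.889.
F_S/F_P = (L_S/L_P)/(d_S/d_P)² = 3.889/(2.12)² = 0.8652.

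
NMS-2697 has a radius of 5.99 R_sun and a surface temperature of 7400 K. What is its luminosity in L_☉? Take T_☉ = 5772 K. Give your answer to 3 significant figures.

L/L_☉ = (R/R_☉)² (T/T_☉)⁴ = (5.99)² × (7400/5772)⁴
       = 35.88 × (1.282)⁴ = 35.88 × 2.702 = 96.93.

96.9 L_☉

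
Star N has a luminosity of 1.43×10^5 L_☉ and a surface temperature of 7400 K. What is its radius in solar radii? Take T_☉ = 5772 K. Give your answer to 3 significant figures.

230 solar radii

R/R_☉ = √(L/L_☉) / (T/T_☉)² = √(1.43×10^5) / (1.282)²
       = 378.2 / 1.644 = 230.1.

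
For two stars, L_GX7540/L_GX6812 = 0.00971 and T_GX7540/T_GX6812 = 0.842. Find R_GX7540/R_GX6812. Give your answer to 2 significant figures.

0.14

L ∝ R²T⁴ gives R ∝ √L / T², so
R_GX7540/R_GX6812 = √(0.00971) / (0.842)² = 0.09854 / 0.7090 = 0.1390.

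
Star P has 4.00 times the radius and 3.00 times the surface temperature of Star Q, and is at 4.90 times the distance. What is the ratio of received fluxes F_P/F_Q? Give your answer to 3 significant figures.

L_P/L_Q = (R_P/R_Q)²(T_P/T_Q)⁴ = (4.00)² × (3.00)⁴ = 1296.
F_P/F_Q = (L_P/L_Q)/(d_P/d_Q)² = 1296 / (4.90)² = 53.98.

54.0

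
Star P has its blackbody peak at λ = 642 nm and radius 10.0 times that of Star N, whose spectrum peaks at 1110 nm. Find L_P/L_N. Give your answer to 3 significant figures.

894

Wien's law gives T ∝ 1/λ_max, so T_P/T_N = λ_N/λ_P = 1110/642 = 1.729.
Then L ∝ R²T⁴ gives L_P/L_N = (10.0)² × (1.729)⁴ = 100.0 × 8.936 = 893.6.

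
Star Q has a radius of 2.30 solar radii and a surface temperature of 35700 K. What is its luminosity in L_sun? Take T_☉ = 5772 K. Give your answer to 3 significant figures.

7.74×10^3 L_sun

L/L_☉ = (R/R_☉)² (T/T_☉)⁴ = (2.30)² × (35700/5772)⁴
       = 5.290 × (6.185)⁴ = 5.290 × 1463 = 7741.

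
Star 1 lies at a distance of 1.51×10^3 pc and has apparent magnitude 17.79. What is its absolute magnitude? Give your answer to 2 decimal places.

6.90

M = m − 5 log₁₀(d/10 pc) = 17.79 − 5 log₁₀(1.51×10^3/10)
  = 17.79 − 5 × 2.179 = 17.79 − 10.89 = 6.90.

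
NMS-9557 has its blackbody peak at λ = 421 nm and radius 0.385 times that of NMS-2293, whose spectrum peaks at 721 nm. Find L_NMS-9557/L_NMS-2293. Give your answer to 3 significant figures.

Wien's law gives T ∝ 1/λ_max, so T_NMS-9557/T_NMS-2293 = λ_NMS-2293/λ_NMS-9557 = 721/421 = 1.713.
Then L ∝ R²T⁴ gives L_NMS-9557/L_NMS-2293 = (0.385)² × (1.713)⁴ = 0.1482 × 8.602 = 1.275.

1.28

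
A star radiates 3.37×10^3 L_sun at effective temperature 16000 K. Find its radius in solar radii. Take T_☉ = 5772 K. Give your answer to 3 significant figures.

R/R_☉ = √(L/L_☉) / (T/T_☉)² = √(3.37×10^3) / (2.772)²
       = 58.05 / 7.684 = 7.555.

7.55 solar radii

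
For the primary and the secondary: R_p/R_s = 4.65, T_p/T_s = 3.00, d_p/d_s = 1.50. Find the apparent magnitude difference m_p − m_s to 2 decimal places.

-7.23

L_p/L_s = (4.65)²(3.00)⁴ = 1751.
F_p/F_s = (L_p/L_s)/(d_p/d_s)² = 1751/2.250 = 778.4.
m_p − m_s = −2.5 log₁₀(778.4) = -7.23.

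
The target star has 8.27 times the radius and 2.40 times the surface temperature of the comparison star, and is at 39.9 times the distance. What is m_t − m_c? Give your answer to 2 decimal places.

-0.38

L_t/L_c = (8.27)²(2.40)⁴ = 2269.
F_t/F_c = (L_t/L_c)/(d_t/d_c)² = 2269/1592 = 1.425.
m_t − m_c = −2.5 log₁₀(1.425) = -0.38.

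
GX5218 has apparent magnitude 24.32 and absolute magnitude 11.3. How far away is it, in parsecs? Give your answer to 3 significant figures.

4.02×10^3 pc

m − M = 5 log₁₀(d/10 pc)
24.32 − (11.3) = 13.02 = 5 log₁₀(d/10)
d = 10 × 10^(13.02/5) = 10 × 10^2.604 = 4018 pc.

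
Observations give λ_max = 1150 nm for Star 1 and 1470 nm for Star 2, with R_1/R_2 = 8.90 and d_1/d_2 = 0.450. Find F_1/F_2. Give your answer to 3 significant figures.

Wien's law: T_1/T_2 = λ_2/λ_1 = 1470/1150 = 1.278.
L_1/L_2 = (R_1/R_2)²(T_1/T_2)⁴ = (8.90)²(1.278)⁴ = 211.5.
F_1/F_2 = (L_1/L_2)/(d_1/d_2)² = 211.5/(0.450)² = 1044.

1.04×10^3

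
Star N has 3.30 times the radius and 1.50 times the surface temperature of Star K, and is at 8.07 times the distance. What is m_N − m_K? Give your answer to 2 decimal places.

L_N/L_K = (3.30)²(1.50)⁴ = 55.13.
F_N/F_K = (L_N/L_K)/(d_N/d_K)² = 55.13/65.12 = 0.8465.
m_N − m_K = −2.5 log₁₀(0.8465) = 0.18.

0.18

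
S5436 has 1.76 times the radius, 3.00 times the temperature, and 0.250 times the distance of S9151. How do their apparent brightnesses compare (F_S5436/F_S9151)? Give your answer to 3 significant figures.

4.01×10^3

L_S5436/L_S9151 = (R_S5436/R_S9151)²(T_S5436/T_S9151)⁴ = (1.76)² × (3.00)⁴ = 250.9.
F_S5436/F_S9151 = (L_S5436/L_S9151)/(d_S5436/d_S9151)² = 250.9 / (0.250)² = 4014.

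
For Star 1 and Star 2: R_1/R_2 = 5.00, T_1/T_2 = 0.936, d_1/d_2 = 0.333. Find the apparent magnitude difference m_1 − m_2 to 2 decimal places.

L_1/L_2 = (5.00)²(0.936)⁴ = 19.19.
F_1/F_2 = (L_1/L_2)/(d_1/d_2)² = 19.19/0.1109 = 173.0.
m_1 − m_2 = −2.5 log₁₀(173.0) = -5.60.

-5.60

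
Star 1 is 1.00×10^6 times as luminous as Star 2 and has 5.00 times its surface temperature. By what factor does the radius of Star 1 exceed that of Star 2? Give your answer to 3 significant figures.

L ∝ R²T⁴ gives R ∝ √L / T², so
R_1/R_2 = √(1.00×10^6) / (5.00)² = 1000 / 25.00 = 40.00.

40.0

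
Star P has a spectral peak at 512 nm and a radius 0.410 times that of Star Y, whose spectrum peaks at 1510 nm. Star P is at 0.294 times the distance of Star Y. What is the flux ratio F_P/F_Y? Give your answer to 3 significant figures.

147

Wien's law: T_P/T_Y = λ_Y/λ_P = 1510/512 = 2.949.
L_P/L_Y = (R_P/R_Y)²(T_P/T_Y)⁴ = (0.410)²(2.949)⁴ = 12.72.
F_P/F_Y = (L_P/L_Y)/(d_P/d_Y)² = 12.72/(0.294)² = 147.1.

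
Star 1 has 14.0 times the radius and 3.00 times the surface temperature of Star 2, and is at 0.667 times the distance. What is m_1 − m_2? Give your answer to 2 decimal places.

-11.38

L_1/L_2 = (14.0)²(3.00)⁴ = 1.588×10^4.
F_1/F_2 = (L_1/L_2)/(d_1/d_2)² = 1.588×10^4/0.4449 = 3.569×10^4.
m_1 − m_2 = −2.5 log₁₀(3.569×10^4) = -11.38.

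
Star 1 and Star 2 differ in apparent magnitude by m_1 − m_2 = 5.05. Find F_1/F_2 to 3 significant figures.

F_1/F_2 = 10^(−(m_1 − m_2)/2.5) = 10^(-5.05/2.5) = 10^-2.020 = 0.009550.

0.00955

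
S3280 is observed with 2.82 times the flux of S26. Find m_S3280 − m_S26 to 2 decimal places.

-1.13

m_S3280 − m_S26 = −2.5 log₁₀(F_S3280/F_S26) = −2.5 log₁₀(2.82) = −2.5 × (0.450) = -1.126.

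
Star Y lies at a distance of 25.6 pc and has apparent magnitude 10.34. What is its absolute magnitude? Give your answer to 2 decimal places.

8.30

M = m − 5 log₁₀(d/10 pc) = 10.34 − 5 log₁₀(25.6/10)
  = 10.34 − 5 × 0.408 = 10.34 − 2.04 = 8.30.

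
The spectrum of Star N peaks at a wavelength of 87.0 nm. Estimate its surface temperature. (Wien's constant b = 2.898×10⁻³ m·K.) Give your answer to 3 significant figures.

T = b/λ_max = 2.898×10⁻³ / (87.0×10⁻⁹) = 3.331×10^4 K.

3.33×10^4 K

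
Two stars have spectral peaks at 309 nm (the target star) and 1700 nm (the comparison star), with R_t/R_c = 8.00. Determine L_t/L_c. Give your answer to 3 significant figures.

5.86×10^4

Wien's law gives T ∝ 1/λ_max, so T_t/T_c = λ_c/λ_t = 1700/309 = 5.502.
Then L ∝ R²T⁴ gives L_t/L_c = (8.00)² × (5.502)⁴ = 64.00 × 916.1 = 5.863×10^4.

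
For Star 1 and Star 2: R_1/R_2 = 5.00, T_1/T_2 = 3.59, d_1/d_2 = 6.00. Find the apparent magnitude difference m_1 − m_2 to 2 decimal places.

-5.16

L_1/L_2 = (5.00)²(3.59)⁴ = 4153.
F_1/F_2 = (L_1/L_2)/(d_1/d_2)² = 4153/36.00 = 115.3.
m_1 − m_2 = −2.5 log₁₀(115.3) = -5.16.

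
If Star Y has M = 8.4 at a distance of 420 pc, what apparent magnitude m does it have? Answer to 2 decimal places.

m = M + 5 log₁₀(d/10 pc) = 8.4 + 5 log₁₀(420/10)
  = 8.4 + 5 × 1.623 = 8.4 + 8.12 = 16.52.

16.52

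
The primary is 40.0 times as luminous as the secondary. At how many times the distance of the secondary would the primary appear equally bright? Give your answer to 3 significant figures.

6.32

Equal flux requires L_p/d_p² = L_s/d_s², so d_p/d_s = √(L_p/L_s)
= √(40.0) = 6.325.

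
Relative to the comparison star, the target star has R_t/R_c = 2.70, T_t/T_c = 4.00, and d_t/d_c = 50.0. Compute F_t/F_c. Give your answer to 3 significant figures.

0.746

L_t/L_c = (R_t/R_c)²(T_t/T_c)⁴ = (2.70)² × (4.00)⁴ = 1866.
F_t/F_c = (L_t/L_c)/(d_t/d_c)² = 1866 / (50.0)² = 0.7465.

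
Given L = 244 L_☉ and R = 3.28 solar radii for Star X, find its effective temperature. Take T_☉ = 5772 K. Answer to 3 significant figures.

1.26×10^4 K

T/T_☉ = (L/L_☉)^(1/4) / (R/R_☉)^(1/2)
T = 5772 × (244)^(1/4) / √(3.28) = 5772 × 3.952 / 1.811 = 1.260×10^4 K.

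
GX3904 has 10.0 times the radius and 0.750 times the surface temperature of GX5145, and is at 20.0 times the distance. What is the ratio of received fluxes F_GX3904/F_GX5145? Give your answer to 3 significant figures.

0.0791

L_GX3904/L_GX5145 = (R_GX3904/R_GX5145)²(T_GX3904/T_GX5145)⁴ = (10.0)² × (0.750)⁴ = 31.64.
F_GX3904/F_GX5145 = (L_GX3904/L_GX5145)/(d_GX3904/d_GX5145)² = 31.64 / (20.0)² = 0.07910.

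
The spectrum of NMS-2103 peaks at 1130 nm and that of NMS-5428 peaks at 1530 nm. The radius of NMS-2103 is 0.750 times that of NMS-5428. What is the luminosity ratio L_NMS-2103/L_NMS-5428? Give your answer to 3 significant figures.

Wien's law gives T ∝ 1/λ_max, so T_NMS-2103/T_NMS-5428 = λ_NMS-5428/λ_NMS-2103 = 1530/1130 = 1.354.
Then L ∝ R²T⁴ gives L_NMS-2103/L_NMS-5428 = (0.750)² × (1.354)⁴ = 0.5625 × 3.361 = 1.890.

1.89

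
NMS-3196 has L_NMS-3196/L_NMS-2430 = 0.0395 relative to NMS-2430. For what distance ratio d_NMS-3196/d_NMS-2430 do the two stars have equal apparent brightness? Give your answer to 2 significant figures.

0.20

Equal flux requires L_NMS-3196/d_NMS-3196² = L_NMS-2430/d_NMS-2430², so d_NMS-3196/d_NMS-2430 = √(L_NMS-3196/L_NMS-2430)
= √(0.0395) = 0.1987.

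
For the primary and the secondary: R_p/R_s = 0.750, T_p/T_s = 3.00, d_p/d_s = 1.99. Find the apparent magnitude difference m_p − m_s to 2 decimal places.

-2.65

L_p/L_s = (0.750)²(3.00)⁴ = 45.56.
F_p/F_s = (L_p/L_s)/(d_p/d_s)² = 45.56/3.960 = 11.51.
m_p − m_s = −2.5 log₁₀(11.51) = -2.65.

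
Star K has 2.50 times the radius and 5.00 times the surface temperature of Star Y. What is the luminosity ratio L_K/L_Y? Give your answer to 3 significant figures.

3.91×10^3

From the Stefan–Boltzmann law, L ∝ R²T⁴, so
L_K/L_Y = (R_K/R_Y)² (T_K/T_Y)⁴ = (2.50)² × (5.00)⁴ = 6.250 × 625.0 = 3906.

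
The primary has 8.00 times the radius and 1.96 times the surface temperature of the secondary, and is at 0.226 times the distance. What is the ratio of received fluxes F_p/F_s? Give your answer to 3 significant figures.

L_p/L_s = (R_p/R_s)²(T_p/T_s)⁴ = (8.00)² × (1.96)⁴ = 944.5.
F_p/F_s = (L_p/L_s)/(d_p/d_s)² = 944.5 / (0.226)² = 1.849×10^4.

1.85×10^4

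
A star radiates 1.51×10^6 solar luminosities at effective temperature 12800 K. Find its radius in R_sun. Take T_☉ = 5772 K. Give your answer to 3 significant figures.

R/R_☉ = √(L/L_☉) / (T/T_☉)² = √(1.51×10^6) / (2.218)²
       = 1229 / 4.918 = 249.9.

250 R_sun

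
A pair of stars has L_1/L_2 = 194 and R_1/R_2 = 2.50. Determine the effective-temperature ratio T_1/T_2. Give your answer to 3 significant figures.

L ∝ R²T⁴ gives T ∝ (L/R²)^(1/4), so
T_1/T_2 = (194 / 2.50²)^(1/4) = (31.04)^(1/4) = 2.360.

2.36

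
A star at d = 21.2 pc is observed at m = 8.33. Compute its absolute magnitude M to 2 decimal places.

6.70

M = m − 5 log₁₀(d/10 pc) = 8.33 − 5 log₁₀(21.2/10)
  = 8.33 − 5 × 0.326 = 8.33 − 1.63 = 6.70.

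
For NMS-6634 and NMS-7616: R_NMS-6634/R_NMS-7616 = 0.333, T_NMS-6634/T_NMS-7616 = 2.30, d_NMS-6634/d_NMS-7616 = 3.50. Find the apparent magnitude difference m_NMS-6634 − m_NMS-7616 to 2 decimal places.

1.49

L_NMS-6634/L_NMS-7616 = (0.333)²(2.30)⁴ = 3.103.
F_NMS-6634/F_NMS-7616 = (L_NMS-6634/L_NMS-7616)/(d_NMS-6634/d_NMS-7616)² = 3.103/12.25 = 0.2533.
m_NMS-6634 − m_NMS-7616 = −2.5 log₁₀(0.2533) = 1.49.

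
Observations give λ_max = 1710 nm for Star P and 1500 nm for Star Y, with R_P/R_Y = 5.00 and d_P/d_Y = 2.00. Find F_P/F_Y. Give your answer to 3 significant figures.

Wien's law: T_P/T_Y = λ_Y/λ_P = 1500/1710 = 0.8772.
L_P/L_Y = (R_P/R_Y)²(T_P/T_Y)⁴ = (5.00)²(0.8772)⁴ = 14.80.
F_P/F_Y = (L_P/L_Y)/(d_P/d_Y)² = 14.80/(2.00)² = 3.701.

3.70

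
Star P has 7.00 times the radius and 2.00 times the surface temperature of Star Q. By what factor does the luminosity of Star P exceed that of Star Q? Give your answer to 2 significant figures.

7.8×10^2

From the Stefan–Boltzmann law, L ∝ R²T⁴, so
L_P/L_Q = (R_P/R_Q)² (T_P/T_Q)⁴ = (7.00)² × (2.00)⁴ = 49.00 × 16.00 = 784.0.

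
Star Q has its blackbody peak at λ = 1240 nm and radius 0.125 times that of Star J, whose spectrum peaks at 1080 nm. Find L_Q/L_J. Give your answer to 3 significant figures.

0.00899

Wien's law gives T ∝ 1/λ_max, so T_Q/T_J = λ_J/λ_Q = 1080/1240 = 0.8710.
Then L ∝ R²T⁴ gives L_Q/L_J = (0.125)² × (0.8710)⁴ = 0.01562 × 0.5755 = 0.008991.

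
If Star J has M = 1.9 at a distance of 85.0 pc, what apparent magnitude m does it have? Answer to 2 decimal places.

6.55

m = M + 5 log₁₀(d/10 pc) = 1.9 + 5 log₁₀(85.0/10)
  = 1.9 + 5 × 0.929 = 1.9 + 4.65 = 6.55.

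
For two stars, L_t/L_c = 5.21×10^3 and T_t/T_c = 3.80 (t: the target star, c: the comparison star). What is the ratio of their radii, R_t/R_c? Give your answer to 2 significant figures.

L ∝ R²T⁴ gives R ∝ √L / T², so
R_t/R_c = √(5.21×10^3) / (3.80)² = 72.18 / 14.44 = 4.999.

5.0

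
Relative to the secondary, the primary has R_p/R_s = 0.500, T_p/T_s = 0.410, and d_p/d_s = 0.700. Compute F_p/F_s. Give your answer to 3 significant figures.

0.0144

L_p/L_s = (R_p/R_s)²(T_p/T_s)⁴ = (0.500)² × (0.410)⁴ = 0.007064.
F_p/F_s = (L_p/L_s)/(d_p/d_s)² = 0.007064 / (0.700)² = 0.01442.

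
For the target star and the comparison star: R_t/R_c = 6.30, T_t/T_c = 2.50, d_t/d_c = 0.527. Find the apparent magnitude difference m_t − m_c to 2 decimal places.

L_t/L_c = (6.30)²(2.50)⁴ = 1550.
F_t/F_c = (L_t/L_c)/(d_t/d_c)² = 1550/0.2777 = 5582.
m_t − m_c = −2.5 log₁₀(5582) = -9.37.

-9.37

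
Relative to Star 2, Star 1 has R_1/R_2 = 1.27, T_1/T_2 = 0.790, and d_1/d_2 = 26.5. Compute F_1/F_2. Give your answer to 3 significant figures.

L_1/L_2 = (R_1/R_2)²(T_1/T_2)⁴ = (1.27)² × (0.790)⁴ = 0.6282.
F_1/F_2 = (L_1/L_2)/(d_1/d_2)² = 0.6282 / (26.5)² = 8.946×10^-4.

8.95×10^-4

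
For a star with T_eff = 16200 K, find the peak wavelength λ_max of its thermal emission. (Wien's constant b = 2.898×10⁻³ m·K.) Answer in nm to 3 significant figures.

179 nm

λ_max = b/T = 2.898×10⁻³ / 16200 = 1.79×10^-7 m = 178.9 nm.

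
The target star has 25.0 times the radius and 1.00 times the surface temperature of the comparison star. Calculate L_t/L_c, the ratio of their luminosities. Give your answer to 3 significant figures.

From the Stefan–Boltzmann law, L ∝ R²T⁴, so
L_t/L_c = (R_t/R_c)² (T_t/T_c)⁴ = (25.0)² × (1.00)⁴ = 625.0 × 1.000 = 625.0.

625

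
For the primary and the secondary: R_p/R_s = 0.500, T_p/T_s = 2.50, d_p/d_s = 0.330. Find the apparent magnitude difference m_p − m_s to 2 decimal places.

-4.88

L_p/L_s = (0.500)²(2.50)⁴ = 9.766.
F_p/F_s = (L_p/L_s)/(d_p/d_s)² = 9.766/0.1089 = 89.68.
m_p − m_s = −2.5 log₁₀(89.68) = -4.88.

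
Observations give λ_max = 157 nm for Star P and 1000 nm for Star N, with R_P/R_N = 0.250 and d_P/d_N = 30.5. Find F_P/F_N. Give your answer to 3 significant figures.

0.111

Wien's law: T_P/T_N = λ_N/λ_P = 1000/157 = 6.369.
L_P/L_N = (R_P/R_N)²(T_P/T_N)⁴ = (0.250)²(6.369)⁴ = 102.9.
F_P/F_N = (L_P/L_N)/(d_P/d_N)² = 102.9/(30.5)² = 0.1106.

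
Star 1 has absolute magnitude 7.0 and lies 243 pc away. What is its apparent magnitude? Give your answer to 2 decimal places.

m = M + 5 log₁₀(d/10 pc) = 7.0 + 5 log₁₀(243/10)
  = 7.0 + 5 × 1.386 = 7.0 + 6.93 = 13.93.

13.93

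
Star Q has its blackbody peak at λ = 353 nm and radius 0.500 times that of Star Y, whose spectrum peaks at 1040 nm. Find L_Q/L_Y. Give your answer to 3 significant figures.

Wien's law gives T ∝ 1/λ_max, so T_Q/T_Y = λ_Y/λ_Q = 1040/353 = 2.946.
Then L ∝ R²T⁴ gives L_Q/L_Y = (0.500)² × (2.946)⁴ = 0.2500 × 75.34 = 18.84.

18.8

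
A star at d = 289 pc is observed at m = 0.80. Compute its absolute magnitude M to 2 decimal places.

-6.50

M = m − 5 log₁₀(d/10 pc) = 0.80 − 5 log₁₀(289/10)
  = 0.80 − 5 × 1.461 = 0.80 − 7.30 = -6.50.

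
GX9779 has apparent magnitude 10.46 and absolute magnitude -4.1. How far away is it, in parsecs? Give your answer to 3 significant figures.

8.17×10^3 pc

m − M = 5 log₁₀(d/10 pc)
10.46 − (-4.1) = 14.56 = 5 log₁₀(d/10)
d = 10 × 10^(14.56/5) = 10 × 10^2.912 = 8166 pc.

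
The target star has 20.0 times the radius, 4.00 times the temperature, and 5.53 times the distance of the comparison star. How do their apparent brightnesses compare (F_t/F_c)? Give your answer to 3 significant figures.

3.35×10^3

L_t/L_c = (R_t/R_c)²(T_t/T_c)⁴ = (20.0)² × (4.00)⁴ = 1.024×10^5.
F_t/F_c = (L_t/L_c)/(d_t/d_c)² = 1.024×10^5 / (5.53)² = 3348.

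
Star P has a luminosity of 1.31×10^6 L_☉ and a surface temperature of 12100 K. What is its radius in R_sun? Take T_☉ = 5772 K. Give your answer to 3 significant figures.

R/R_☉ = √(L/L_☉) / (T/T_☉)² = √(1.31×10^6) / (2.096)²
       = 1145 / 4.395 = 260.4.

260 R_sun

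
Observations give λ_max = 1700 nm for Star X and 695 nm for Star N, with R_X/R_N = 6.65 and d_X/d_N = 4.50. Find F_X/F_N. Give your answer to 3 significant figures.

0.0610

Wien's law: T_X/T_N = λ_N/λ_X = 695/1700 = 0.4088.
L_X/L_N = (R_X/R_N)²(T_X/T_N)⁴ = (6.65)²(0.4088)⁴ = 1.235.
F_X/F_N = (L_X/L_N)/(d_X/d_N)² = 1.235/(4.50)² = 0.06100.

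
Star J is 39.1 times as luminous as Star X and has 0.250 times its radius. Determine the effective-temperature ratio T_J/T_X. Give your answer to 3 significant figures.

L ∝ R²T⁴ gives T ∝ (L/R²)^(1/4), so
T_J/T_X = (39.1 / 0.250²)^(1/4) = (625.6)^(1/4) = 5.001.

5.00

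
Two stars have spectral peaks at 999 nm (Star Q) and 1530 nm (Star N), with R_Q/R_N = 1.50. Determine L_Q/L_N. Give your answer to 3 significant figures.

Wien's law gives T ∝ 1/λ_max, so T_Q/T_N = λ_N/λ_Q = 1530/999 = 1.532.
Then L ∝ R²T⁴ gives L_Q/L_N = (1.50)² × (1.532)⁴ = 2.250 × 5.502 = 12.38.

12.4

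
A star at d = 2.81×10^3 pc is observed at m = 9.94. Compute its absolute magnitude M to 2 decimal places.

-2.30

M = m − 5 log₁₀(d/10 pc) = 9.94 − 5 log₁₀(2.81×10^3/10)
  = 9.94 − 5 × 2.449 = 9.94 − 12.24 = -2.30.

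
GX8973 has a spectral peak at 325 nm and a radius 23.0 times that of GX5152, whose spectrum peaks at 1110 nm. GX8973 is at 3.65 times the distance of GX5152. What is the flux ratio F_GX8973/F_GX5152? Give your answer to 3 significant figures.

Wien's law: T_GX8973/T_GX5152 = λ_GX5152/λ_GX8973 = 1110/325 = 3.415.
L_GX8973/L_GX5152 = (R_GX8973/R_GX5152)²(T_GX8973/T_GX5152)⁴ = (23.0)²(3.415)⁴ = 7.198×10^4.
F_GX8973/F_GX5152 = (L_GX8973/L_GX5152)/(d_GX8973/d_GX5152)² = 7.198×10^4/(3.65)² = 5403.

5.40×10^3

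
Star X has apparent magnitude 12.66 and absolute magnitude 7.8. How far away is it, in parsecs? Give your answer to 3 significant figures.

m − M = 5 log₁₀(d/10 pc)
12.66 − (7.8) = 4.86 = 5 log₁₀(d/10)
d = 10 × 10^(4.86/5) = 10 × 10^0.972 = 93.76 pc.

93.8 pc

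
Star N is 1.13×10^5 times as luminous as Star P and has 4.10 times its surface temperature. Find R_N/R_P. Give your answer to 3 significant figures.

L ∝ R²T⁴ gives R ∝ √L / T², so
R_N/R_P = √(1.13×10^5) / (4.10)² = 336.2 / 16.81 = 20.00.

20.0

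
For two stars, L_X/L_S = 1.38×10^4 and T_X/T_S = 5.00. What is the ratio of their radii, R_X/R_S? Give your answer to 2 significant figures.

4.7

L ∝ R²T⁴ gives R ∝ √L / T², so
R_X/R_S = √(1.38×10^4) / (5.00)² = 117.5 / 25.00 = 4.699.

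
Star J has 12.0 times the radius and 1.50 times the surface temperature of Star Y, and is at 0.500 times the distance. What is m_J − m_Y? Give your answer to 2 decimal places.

L_J/L_Y = (12.0)²(1.50)⁴ = 729.0.
F_J/F_Y = (L_J/L_Y)/(d_J/d_Y)² = 729.0/0.2500 = 2916.
m_J − m_Y = −2.5 log₁₀(2916) = -8.66.

-8.66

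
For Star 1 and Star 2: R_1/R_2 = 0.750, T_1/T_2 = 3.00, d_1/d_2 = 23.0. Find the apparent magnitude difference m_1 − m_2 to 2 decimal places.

2.66

L_1/L_2 = (0.750)²(3.00)⁴ = 45.56.
F_1/F_2 = (L_1/L_2)/(d_1/d_2)² = 45.56/529.0 = 0.08613.
m_1 − m_2 = −2.5 log₁₀(0.08613) = 2.66.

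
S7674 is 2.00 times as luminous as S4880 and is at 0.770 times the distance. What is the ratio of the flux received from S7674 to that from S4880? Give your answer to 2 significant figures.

F = L/(4πd²), so F_S7674/F_S4880 = (L_S7674/L_S4880) / (d_S7674/d_S4880)²
= 2.00 / (0.770)² = 2.00 / 0.5929 = 3.373.

3.4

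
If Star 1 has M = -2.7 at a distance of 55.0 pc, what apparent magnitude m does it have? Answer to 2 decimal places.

m = M + 5 log₁₀(d/10 pc) = -2.7 + 5 log₁₀(55.0/10)
  = -2.7 + 5 × 0.740 = -2.7 + 3.70 = 1.00.

1.00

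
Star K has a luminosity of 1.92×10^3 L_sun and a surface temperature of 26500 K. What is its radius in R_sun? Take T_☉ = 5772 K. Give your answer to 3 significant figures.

2.08 R_sun

R/R_☉ = √(L/L_☉) / (T/T_☉)² = √(1.92×10^3) / (4.591)²
       = 43.82 / 21.08 = 2.079.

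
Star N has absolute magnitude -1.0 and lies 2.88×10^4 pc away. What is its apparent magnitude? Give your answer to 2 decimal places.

m = M + 5 log₁₀(d/10 pc) = -1.0 + 5 log₁₀(2.88×10^4/10)
  = -1.0 + 5 × 3.459 = -1.0 + 17.30 = 16.30.

16.30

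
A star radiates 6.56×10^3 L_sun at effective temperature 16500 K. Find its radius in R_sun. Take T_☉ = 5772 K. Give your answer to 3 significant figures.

R/R_☉ = √(L/L_☉) / (T/T_☉)² = √(6.56×10^3) / (2.859)²
       = 80.99 / 8.172 = 9.911.

9.91 R_sun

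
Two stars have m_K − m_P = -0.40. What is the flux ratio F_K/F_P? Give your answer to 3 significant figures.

1.45

F_K/F_P = 10^(−(m_K − m_P)/2.5) = 10^(0.40/2.5) = 10^0.160 = 1.445.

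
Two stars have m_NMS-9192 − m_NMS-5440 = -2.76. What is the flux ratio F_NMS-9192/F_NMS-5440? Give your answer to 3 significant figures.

12.7

F_NMS-9192/F_NMS-5440 = 10^(−(m_NMS-9192 − m_NMS-5440)/2.5) = 10^(2.76/2.5) = 10^1.104 = 12.71.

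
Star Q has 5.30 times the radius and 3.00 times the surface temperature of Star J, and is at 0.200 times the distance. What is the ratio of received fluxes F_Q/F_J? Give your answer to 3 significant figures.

5.69×10^4

L_Q/L_J = (R_Q/R_J)²(T_Q/T_J)⁴ = (5.30)² × (3.00)⁴ = 2275.
F_Q/F_J = (L_Q/L_J)/(d_Q/d_J)² = 2275 / (0.200)² = 5.688×10^4.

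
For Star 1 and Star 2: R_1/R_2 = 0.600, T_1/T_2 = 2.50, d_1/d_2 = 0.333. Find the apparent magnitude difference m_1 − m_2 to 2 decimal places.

-5.26

L_1/L_2 = (0.600)²(2.50)⁴ = 14.06.
F_1/F_2 = (L_1/L_2)/(d_1/d_2)² = 14.06/0.1109 = 126.8.
m_1 − m_2 = −2.5 log₁₀(126.8) = -5.26.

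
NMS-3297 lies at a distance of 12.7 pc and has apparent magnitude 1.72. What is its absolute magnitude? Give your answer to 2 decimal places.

1.20

M = m − 5 log₁₀(d/10 pc) = 1.72 − 5 log₁₀(12.7/10)
  = 1.72 − 5 × 0.104 = 1.72 − 0.52 = 1.20.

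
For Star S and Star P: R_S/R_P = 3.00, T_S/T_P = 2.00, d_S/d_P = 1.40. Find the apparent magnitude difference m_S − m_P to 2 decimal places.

L_S/L_P = (3.00)²(2.00)⁴ = 144.0.
F_S/F_P = (L_S/L_P)/(d_S/d_P)² = 144.0/1.960 = 73.47.
m_S − m_P = −2.5 log₁₀(73.47) = -4.67.

-4.67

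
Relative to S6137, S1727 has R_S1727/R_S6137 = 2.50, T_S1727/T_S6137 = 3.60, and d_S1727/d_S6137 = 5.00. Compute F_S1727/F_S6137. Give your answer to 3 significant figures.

L_S1727/L_S6137 = (R_S1727/R_S6137)²(T_S1727/T_S6137)⁴ = (2.50)² × (3.60)⁴ = 1050.
F_S1727/F_S6137 = (L_S1727/L_S6137)/(d_S1727/d_S6137)² = 1050 / (5.00)² = 41.99.

42.0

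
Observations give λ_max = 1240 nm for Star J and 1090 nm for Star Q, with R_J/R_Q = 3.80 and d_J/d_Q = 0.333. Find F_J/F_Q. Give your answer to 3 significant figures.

77.7

Wien's law: T_J/T_Q = λ_Q/λ_J = 1090/1240 = 0.8790.
L_J/L_Q = (R_J/R_Q)²(T_J/T_Q)⁴ = (3.80)²(0.8790)⁴ = 8.622.
F_J/F_Q = (L_J/L_Q)/(d_J/d_Q)² = 8.622/(0.333)² = 77.75.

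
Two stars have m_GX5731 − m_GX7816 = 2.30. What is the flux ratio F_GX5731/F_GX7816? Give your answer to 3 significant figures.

F_GX5731/F_GX7816 = 10^(−(m_GX5731 − m_GX7816)/2.5) = 10^(-2.30/2.5) = 10^-0.920 = 0.1202.

0.120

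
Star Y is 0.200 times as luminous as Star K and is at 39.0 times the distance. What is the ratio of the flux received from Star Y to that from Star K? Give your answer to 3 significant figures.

F = L/(4πd²), so F_Y/F_K = (L_Y/L_K) / (d_Y/d_K)²
= 0.200 / (39.0)² = 0.200 / 1521 = 1.315×10^-4.

1.31×10^-4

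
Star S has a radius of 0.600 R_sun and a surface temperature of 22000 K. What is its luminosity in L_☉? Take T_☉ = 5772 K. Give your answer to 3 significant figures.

76.0 L_☉

L/L_☉ = (R/R_☉)² (T/T_☉)⁴ = (0.600)² × (22000/5772)⁴
       = 0.3600 × (3.812)⁴ = 0.3600 × 211.1 = 75.98.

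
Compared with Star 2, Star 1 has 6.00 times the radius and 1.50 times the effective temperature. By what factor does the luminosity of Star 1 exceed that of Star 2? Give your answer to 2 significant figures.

1.8×10^2

From the Stefan–Boltzmann law, L ∝ R²T⁴, so
L_1/L_2 = (R_1/R_2)² (T_1/T_2)⁴ = (6.00)² × (1.50)⁴ = 36.00 × 5.062 = 182.2.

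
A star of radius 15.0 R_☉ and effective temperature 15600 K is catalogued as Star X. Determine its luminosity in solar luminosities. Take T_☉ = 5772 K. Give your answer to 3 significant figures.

1.20×10^4 solar luminosities

L/L_☉ = (R/R_☉)² (T/T_☉)⁴ = (15.0)² × (15600/5772)⁴
       = 225.0 × (2.703)⁴ = 225.0 × 53.36 = 1.201×10^4.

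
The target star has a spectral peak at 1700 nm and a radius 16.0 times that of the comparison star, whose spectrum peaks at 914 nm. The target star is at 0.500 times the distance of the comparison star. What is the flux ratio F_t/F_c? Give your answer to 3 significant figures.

85.6

Wien's law: T_t/T_c = λ_c/λ_t = 914/1700 = 0.5376.
L_t/L_c = (R_t/R_c)²(T_t/T_c)⁴ = (16.0)²(0.5376)⁴ = 21.39.
F_t/F_c = (L_t/L_c)/(d_t/d_c)² = 21.39/(0.500)² = 85.56.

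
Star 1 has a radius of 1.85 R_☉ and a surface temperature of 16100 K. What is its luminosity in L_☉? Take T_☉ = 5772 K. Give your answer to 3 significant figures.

207 L_☉

L/L_☉ = (R/R_☉)² (T/T_☉)⁴ = (1.85)² × (16100/5772)⁴
       = 3.423 × (2.789)⁴ = 3.423 × 60.53 = 207.2.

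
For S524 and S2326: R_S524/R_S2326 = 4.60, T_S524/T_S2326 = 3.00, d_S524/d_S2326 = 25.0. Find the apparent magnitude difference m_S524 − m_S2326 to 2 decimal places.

-1.10

L_S524/L_S2326 = (4.60)²(3.00)⁴ = 1714.
F_S524/F_S2326 = (L_S524/L_S2326)/(d_S524/d_S2326)² = 1714/625.0 = 2.742.
m_S524 − m_S2326 = −2.5 log₁₀(2.742) = -1.10.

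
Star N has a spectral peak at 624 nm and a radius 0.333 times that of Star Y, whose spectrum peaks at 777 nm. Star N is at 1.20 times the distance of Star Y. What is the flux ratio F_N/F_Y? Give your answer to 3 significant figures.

0.185

Wien's law: T_N/T_Y = λ_Y/λ_N = 777/624 = 1.245.
L_N/L_Y = (R_N/R_Y)²(T_N/T_Y)⁴ = (0.333)²(1.245)⁴ = 0.2666.
F_N/F_Y = (L_N/L_Y)/(d_N/d_Y)² = 0.2666/(1.20)² = 0.1851.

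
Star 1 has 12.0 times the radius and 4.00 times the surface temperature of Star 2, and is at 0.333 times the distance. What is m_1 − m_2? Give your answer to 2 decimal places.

L_1/L_2 = (12.0)²(4.00)⁴ = 3.686×10^4.
F_1/F_2 = (L_1/L_2)/(d_1/d_2)² = 3.686×10^4/0.1109 = 3.324×10^5.
m_1 − m_2 = −2.5 log₁₀(3.324×10^5) = -13.80.

-13.80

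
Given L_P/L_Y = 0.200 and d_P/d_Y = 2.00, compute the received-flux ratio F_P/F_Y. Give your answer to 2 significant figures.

0.050

F = L/(4πd²), so F_P/F_Y = (L_P/L_Y) / (d_P/d_Y)²
= 0.200 / (2.00)² = 0.200 / 4.000 = 0.05000.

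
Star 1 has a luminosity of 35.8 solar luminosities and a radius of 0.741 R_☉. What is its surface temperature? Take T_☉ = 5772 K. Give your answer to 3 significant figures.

T/T_☉ = (L/L_☉)^(1/4) / (R/R_☉)^(1/2)
T = 5772 × (35.8)^(1/4) / √(0.741) = 5772 × 2.446 / 0.8608 = 1.640×10^4 K.

1.64×10^4 K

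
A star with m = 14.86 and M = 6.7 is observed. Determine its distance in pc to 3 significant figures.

m − M = 5 log₁₀(d/10 pc)
14.86 − (6.7) = 8.16 = 5 log₁₀(d/10)
d = 10 × 10^(8.16/5) = 10 × 10^1.632 = 428.5 pc.

429 pc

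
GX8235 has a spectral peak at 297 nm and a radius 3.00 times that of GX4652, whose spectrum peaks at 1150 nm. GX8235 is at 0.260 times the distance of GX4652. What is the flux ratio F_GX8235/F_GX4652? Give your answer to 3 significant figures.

2.99×10^4

Wien's law: T_GX8235/T_GX4652 = λ_GX4652/λ_GX8235 = 1150/297 = 3.872.
L_GX8235/L_GX4652 = (R_GX8235/R_GX4652)²(T_GX8235/T_GX4652)⁴ = (3.00)²(3.872)⁴ = 2023.
F_GX8235/F_GX4652 = (L_GX8235/L_GX4652)/(d_GX8235/d_GX4652)² = 2023/(0.260)² = 2.993×10^4.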